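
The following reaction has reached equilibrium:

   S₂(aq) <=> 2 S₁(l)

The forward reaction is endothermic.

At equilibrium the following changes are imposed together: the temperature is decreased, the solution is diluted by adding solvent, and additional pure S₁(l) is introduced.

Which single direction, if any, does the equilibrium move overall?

left

The forward reaction is endothermic. Lowering T favours the exothermic direction — shift to the left.
Dilution lowers every aqueous concentration by the same factor. Δn_aq = 0 − 1 = -1, so the system shifts toward the side with more dissolved moles — to the left.
S₁ is a pure liquid; its activity is 1 regardless of amount, so Q is unaffected — no shift from this change.
Only the nonzero effect(s) matter; the net shift is to the left.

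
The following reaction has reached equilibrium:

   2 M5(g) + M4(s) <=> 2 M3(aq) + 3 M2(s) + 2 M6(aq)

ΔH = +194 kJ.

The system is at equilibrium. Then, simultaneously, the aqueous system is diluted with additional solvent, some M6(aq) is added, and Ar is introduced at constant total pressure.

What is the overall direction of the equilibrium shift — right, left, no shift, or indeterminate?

Dilution lowers every aqueous concentration by the same factor. Δn_aq = 4 − 0 = +4, so the system shifts toward the side with more dissolved moles — to the right.
Adding M6 (aq), a product, drives the reaction to the left.
Adding inert gas at constant total pressure expands the volume and lowers every reacting partial pressure. With Δn_gas = 0 − 2 = -2, Q moves away from K toward the side with fewer gas moles, so the system shifts toward the side with more gas moles — to the left.
The individual effects push in opposite directions; without quantitative information the net direction cannot be determined.

cannot be determined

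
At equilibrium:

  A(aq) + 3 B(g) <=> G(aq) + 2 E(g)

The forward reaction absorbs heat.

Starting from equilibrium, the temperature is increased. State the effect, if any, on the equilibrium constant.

increases

K depends on temperature via the van 't Hoff relation. The forward reaction is endothermic, so raising T increases K.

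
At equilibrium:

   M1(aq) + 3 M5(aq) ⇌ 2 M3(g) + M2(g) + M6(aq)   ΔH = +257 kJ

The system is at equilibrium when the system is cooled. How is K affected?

decreases

K depends on temperature via the van 't Hoff relation. The forward reaction is endothermic, so lowering T decreases K.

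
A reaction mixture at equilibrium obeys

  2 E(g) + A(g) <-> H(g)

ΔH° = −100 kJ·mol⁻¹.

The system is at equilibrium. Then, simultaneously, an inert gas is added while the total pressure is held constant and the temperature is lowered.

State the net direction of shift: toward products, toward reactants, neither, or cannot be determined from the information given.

Adding inert gas at constant total pressure expands the volume and lowers every reacting partial pressure. With Δn_gas = 1 − 3 = -2, Q moves away from K toward the side with fewer gas moles, so the system shifts toward the side with more gas moles — to the left.
The forward reaction is exothermic. Lowering T favours the exothermic direction — shift to the right.
The individual effects push in opposite directions; without quantitative information the net direction cannot be determined.

cannot be determined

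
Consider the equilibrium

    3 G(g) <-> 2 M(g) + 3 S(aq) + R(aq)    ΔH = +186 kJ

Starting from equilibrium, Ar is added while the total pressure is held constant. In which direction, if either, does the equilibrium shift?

Adding inert gas at constant total pressure expands the volume and lowers every reacting partial pressure. With Δn_gas = 2 − 3 = -1, Q moves away from K toward the side with fewer gas moles, so the system shifts toward the side with more gas moles — to the left.

left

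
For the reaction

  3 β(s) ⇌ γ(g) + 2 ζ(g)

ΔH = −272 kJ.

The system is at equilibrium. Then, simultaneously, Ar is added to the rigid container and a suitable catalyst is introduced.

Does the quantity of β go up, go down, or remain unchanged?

unchanged

At constant volume, adding an inert gas leaves every reacting species' partial pressure unchanged, so Q is unchanged — no shift from this change.
A catalyst speeds both forward and reverse rates equally; it changes neither Q nor K — no shift from this change.
No net shift occurs, so the amount of β is unchanged.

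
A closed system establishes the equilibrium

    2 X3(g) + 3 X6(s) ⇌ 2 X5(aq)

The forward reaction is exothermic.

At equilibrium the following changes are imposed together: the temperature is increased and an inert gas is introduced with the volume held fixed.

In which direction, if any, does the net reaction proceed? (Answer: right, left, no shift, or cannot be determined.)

The forward reaction is exothermic. Raising T favours the endothermic direction — shift to the left.
At constant volume, adding an inert gas leaves every reacting species' partial pressure unchanged, so Q is unchanged — no shift from this change.
Only the nonzero effect(s) matter; the net shift is to the left.

left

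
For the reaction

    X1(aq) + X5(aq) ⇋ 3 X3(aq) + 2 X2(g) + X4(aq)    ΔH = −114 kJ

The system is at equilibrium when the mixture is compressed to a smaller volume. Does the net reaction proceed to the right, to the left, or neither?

Gas moles: reactants 0, products 2 (Δn_gas = +2). Compression shifts the system toward the side with fewer moles of gas — to the left.

left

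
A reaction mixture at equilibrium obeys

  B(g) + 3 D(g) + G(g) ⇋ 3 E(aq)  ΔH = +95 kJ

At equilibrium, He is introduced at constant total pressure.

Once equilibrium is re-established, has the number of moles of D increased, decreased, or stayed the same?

increases

Adding inert gas at constant total pressure expands the volume and lowers every reacting partial pressure. With Δn_gas = 0 − 5 = -5, Q moves away from K toward the side with fewer gas moles, so the system shifts toward the side with more gas moles — to the left.
The net shift is to the left. D is a reactant, so its amount increases.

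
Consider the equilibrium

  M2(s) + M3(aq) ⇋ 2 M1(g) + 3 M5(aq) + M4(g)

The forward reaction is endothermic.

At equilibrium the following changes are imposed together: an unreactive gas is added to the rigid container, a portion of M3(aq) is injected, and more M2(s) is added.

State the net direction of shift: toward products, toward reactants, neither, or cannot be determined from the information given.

At constant volume, adding an inert gas leaves every reacting species' partial pressure unchanged, so Q is unchanged — no shift from this change.
Adding M3 (aq), a reactant, drives the reaction to the right.
M2 is a pure solid; its activity is 1 regardless of amount, so Q is unaffected — no shift from this change.
Only the nonzero effect(s) matter; the net shift is to the right.

right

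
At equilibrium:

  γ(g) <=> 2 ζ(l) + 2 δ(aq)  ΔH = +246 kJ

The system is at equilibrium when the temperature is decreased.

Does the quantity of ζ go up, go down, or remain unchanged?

decreases

The forward reaction is endothermic. Lowering T favours the exothermic direction — shift to the left.
The net shift is to the left. ζ is a product, so its amount decreases.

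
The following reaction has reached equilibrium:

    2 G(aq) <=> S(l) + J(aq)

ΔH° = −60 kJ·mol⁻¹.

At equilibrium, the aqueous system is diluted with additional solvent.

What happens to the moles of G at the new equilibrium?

Dilution lowers every aqueous concentration by the same factor. Δn_aq = 1 − 2 = -1, so the system shifts toward the side with more dissolved moles — to the left.
The net shift is to the left. G is a reactant, so its amount increases.

increases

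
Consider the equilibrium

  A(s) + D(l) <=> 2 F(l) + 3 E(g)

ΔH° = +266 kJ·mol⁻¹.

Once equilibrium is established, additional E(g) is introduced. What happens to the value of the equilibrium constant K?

unchanged

The equilibrium constant depends only on temperature. This perturbation may move the position of equilibrium, but since T is unchanged, K itself is unchanged.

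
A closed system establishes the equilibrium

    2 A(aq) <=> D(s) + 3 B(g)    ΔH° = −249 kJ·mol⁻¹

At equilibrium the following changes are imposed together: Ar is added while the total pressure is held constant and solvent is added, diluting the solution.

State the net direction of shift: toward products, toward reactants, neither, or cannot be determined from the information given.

cannot be determined

Adding inert gas at constant total pressure expands the volume and lowers every reacting partial pressure. With Δn_gas = 3 − 0 = +3, Q moves away from K toward the side with fewer gas moles, so the system shifts toward the side with more gas moles — to the right.
Dilution lowers every aqueous concentration by the same factor. Δn_aq = 0 − 2 = -2, so the system shifts toward the side with more dissolved moles — to the left.
The individual effects push in opposite directions; without quantitative information the net direction cannot be determined.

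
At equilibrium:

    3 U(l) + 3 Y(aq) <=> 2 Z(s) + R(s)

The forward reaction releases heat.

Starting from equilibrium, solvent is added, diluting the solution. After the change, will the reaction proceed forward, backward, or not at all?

left

Dilution lowers every aqueous concentration by the same factor. Δn_aq = 0 − 3 = -3, so the system shifts toward the side with more dissolved moles — to the left.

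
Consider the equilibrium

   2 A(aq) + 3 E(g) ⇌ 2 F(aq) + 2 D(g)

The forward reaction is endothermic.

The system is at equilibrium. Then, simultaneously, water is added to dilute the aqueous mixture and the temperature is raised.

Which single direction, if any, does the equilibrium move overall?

Dilution scales every aqueous concentration by the same factor. Δn_aq = 2 − 2 = 0, so Q is unchanged — no shift.
The forward reaction is endothermic. Raising T favours the endothermic direction — shift to the right.
Only the nonzero effect(s) matter; the net shift is to the right.

right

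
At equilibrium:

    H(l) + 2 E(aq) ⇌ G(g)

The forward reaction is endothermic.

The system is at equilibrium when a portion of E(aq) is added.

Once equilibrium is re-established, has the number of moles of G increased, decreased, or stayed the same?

Adding E (aq), a reactant, drives the reaction to the right.
The net shift is to the right. G is a product, so its amount increases.

increases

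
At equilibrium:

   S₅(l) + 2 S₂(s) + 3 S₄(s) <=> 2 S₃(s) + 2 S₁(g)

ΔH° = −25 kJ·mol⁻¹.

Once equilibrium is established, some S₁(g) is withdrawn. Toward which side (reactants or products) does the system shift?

right

Removing S₁ (g), a product, drives the reaction to the right.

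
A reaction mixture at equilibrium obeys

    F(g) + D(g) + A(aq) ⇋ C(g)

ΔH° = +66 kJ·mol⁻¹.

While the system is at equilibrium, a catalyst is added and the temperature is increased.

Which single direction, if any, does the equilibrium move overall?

A catalyst speeds both forward and reverse rates equally; it changes neither Q nor K — no shift from this change.
The forward reaction is endothermic. Raising T favours the endothermic direction — shift to the right.
Only the nonzero effect(s) matter; the net shift is to the right.

right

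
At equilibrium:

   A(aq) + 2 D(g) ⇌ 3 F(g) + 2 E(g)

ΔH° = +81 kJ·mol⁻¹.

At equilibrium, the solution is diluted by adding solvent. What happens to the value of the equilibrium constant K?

The equilibrium constant depends only on temperature. This perturbation may move the position of equilibrium, but since T is unchanged, K itself is unchanged.

unchanged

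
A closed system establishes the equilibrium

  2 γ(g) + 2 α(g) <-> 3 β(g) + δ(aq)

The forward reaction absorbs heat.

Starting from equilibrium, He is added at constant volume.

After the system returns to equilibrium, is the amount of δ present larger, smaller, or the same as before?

unchanged

At constant volume, adding an inert gas leaves every reacting species' partial pressure unchanged, so Q is unchanged — no shift from this change.
No net shift occurs, so the amount of δ is unchanged.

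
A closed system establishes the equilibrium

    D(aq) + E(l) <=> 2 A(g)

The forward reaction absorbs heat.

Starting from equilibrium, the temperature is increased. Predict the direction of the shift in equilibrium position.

right

The forward reaction is endothermic. Raising T favours the endothermic direction — shift to the right.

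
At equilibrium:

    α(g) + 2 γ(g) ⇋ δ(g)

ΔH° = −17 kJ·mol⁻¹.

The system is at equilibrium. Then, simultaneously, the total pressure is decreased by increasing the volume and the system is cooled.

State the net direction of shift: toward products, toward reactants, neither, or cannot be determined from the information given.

Gas moles: reactants 3, products 1 (Δn_gas = -2). Expansion shifts the system toward the side with more moles of gas — to the left.
The forward reaction is exothermic. Lowering T favours the exothermic direction — shift to the right.
The individual effects push in opposite directions; without quantitative information the net direction cannot be determined.

cannot be determined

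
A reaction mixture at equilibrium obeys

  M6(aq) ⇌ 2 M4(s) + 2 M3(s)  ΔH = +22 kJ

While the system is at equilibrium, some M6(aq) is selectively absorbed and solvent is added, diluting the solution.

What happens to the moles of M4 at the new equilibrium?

decreases

Removing M6 (aq), a reactant, drives the reaction to the left.
Dilution lowers every aqueous concentration by the same factor. Δn_aq = 0 − 1 = -1, so the system shifts toward the side with more dissolved moles — to the left.
The net shift is to the left. M4 is a product, so its amount decreases.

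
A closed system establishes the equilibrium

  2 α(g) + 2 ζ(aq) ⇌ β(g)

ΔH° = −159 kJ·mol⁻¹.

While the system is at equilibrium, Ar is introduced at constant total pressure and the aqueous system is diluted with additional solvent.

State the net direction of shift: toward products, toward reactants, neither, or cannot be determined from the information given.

left

Adding inert gas at constant total pressure expands the volume and lowers every reacting partial pressure. With Δn_gas = 1 − 2 = -1, Q moves away from K toward the side with fewer gas moles, so the system shifts toward the side with more gas moles — to the left.
Dilution lowers every aqueous concentration by the same factor. Δn_aq = 0 − 2 = -2, so the system shifts toward the side with more dissolved moles — to the left.
All effects act in the same direction — net shift to the left.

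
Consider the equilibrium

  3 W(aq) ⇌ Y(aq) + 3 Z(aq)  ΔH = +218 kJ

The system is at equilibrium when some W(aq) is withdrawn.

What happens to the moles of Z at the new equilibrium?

decreases

Removing W (aq), a reactant, drives the reaction to the left.
The net shift is to the left. Z is a product, so its amount decreases.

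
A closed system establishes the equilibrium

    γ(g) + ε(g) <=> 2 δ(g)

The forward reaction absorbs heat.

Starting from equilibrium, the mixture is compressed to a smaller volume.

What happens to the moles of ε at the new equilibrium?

Gas moles: reactants 2, products 2. Δn_gas = 0, so a volume change leaves Q equal to K — no shift from this change.
No net shift occurs, so the amount of ε is unchanged.

unchanged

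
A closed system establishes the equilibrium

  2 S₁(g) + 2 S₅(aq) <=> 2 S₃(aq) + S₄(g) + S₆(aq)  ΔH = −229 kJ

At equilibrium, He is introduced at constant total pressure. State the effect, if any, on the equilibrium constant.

unchanged

The equilibrium constant depends only on temperature. This perturbation may move the position of equilibrium, but since T is unchanged, K itself is unchanged.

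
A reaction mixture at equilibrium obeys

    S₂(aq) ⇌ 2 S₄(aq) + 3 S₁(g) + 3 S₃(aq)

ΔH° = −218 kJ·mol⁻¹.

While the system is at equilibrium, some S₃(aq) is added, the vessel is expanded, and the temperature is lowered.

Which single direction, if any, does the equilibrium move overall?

cannot be determined

Adding S₃ (aq), a product, drives the reaction to the left.
Gas moles: reactants 0, products 3 (Δn_gas = +3). Expansion shifts the system toward the side with more moles of gas — to the right.
The forward reaction is exothermic. Lowering T favours the exothermic direction — shift to the right.
The individual effects push in opposite directions; without quantitative information the net direction cannot be determined.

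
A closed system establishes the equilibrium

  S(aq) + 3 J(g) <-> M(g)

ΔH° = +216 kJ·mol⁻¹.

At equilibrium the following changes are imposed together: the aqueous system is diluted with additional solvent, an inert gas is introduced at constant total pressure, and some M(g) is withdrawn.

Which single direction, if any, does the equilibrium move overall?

cannot be determined

Dilution lowers every aqueous concentration by the same factor. Δn_aq = 0 − 1 = -1, so the system shifts toward the side with more dissolved moles — to the left.
Adding inert gas at constant total pressure expands the volume and lowers every reacting partial pressure. With Δn_gas = 1 − 3 = -2, Q moves away from K toward the side with fewer gas moles, so the system shifts toward the side with more gas moles — to the left.
Removing M (g), a product, drives the reaction to the right.
The individual effects push in opposite directions; without quantitative information the net direction cannot be determined.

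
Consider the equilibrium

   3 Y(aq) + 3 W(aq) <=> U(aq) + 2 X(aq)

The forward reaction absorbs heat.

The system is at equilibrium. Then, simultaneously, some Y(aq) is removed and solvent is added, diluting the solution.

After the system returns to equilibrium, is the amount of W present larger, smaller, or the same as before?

increases

Removing Y (aq), a reactant, drives the reaction to the left.
Dilution lowers every aqueous concentration by the same factor. Δn_aq = 3 − 6 = -3, so the system shifts toward the side with more dissolved moles — to the left.
The net shift is to the left. W is a reactant, so its amount increases.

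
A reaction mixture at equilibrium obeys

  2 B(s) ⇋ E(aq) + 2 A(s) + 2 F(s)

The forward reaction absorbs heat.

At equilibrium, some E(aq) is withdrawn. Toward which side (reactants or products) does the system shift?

right

Removing E (aq), a product, drives the reaction to the right.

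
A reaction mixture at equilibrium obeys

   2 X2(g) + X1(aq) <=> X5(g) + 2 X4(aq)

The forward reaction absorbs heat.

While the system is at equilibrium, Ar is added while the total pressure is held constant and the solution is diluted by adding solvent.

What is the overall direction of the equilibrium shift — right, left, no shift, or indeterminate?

Adding inert gas at constant total pressure expands the volume and lowers every reacting partial pressure. With Δn_gas = 1 − 2 = -1, Q moves away from K toward the side with fewer gas moles, so the system shifts toward the side with more gas moles — to the left.
Dilution lowers every aqueous concentration by the same factor. Δn_aq = 2 − 1 = +1, so the system shifts toward the side with more dissolved moles — to the right.
The individual effects push in opposite directions; without quantitative information the net direction cannot be determined.

cannot be determined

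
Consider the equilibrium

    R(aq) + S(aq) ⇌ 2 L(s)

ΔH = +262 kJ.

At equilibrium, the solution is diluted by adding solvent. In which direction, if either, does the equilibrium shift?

left

Dilution lowers every aqueous concentration by the same factor. Δn_aq = 0 − 2 = -2, so the system shifts toward the side with more dissolved moles — to the left.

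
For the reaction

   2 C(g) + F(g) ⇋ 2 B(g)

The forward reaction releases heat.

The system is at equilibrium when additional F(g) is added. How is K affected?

The equilibrium constant depends only on temperature. This perturbation may move the position of equilibrium, but since T is unchanged, K itself is unchanged.

unchanged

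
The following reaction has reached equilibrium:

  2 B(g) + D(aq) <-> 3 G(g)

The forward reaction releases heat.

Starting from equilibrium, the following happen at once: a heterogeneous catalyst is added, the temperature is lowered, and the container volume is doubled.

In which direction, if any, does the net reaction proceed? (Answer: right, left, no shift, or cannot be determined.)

A catalyst speeds both forward and reverse rates equally; it changes neither Q nor K — no shift from this change.
The forward reaction is exothermic. Lowering T favours the exothermic direction — shift to the right.
Gas moles: reactants 2, products 3 (Δn_gas = +1). Expansion shifts the system toward the side with more moles of gas — to the right.
Only the nonzero effect(s) matter; the net shift is to the right.

right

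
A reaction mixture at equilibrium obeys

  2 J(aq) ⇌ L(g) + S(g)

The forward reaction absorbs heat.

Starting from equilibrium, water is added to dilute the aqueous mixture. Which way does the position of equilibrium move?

left

Dilution lowers every aqueous concentration by the same factor. Δn_aq = 0 − 2 = -2, so the system shifts toward the side with more dissolved moles — to the left.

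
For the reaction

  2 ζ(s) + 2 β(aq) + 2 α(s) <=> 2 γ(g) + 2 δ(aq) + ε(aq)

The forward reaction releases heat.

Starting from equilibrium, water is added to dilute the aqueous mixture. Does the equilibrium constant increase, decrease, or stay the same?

unchanged

The equilibrium constant depends only on temperature. This perturbation may move the position of equilibrium, but since T is unchanged, K itself is unchanged.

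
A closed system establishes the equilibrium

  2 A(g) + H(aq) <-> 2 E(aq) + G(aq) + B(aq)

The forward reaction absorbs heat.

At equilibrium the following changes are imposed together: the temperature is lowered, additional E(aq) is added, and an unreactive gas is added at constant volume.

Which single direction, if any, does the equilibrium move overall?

The forward reaction is endothermic. Lowering T favours the exothermic direction — shift to the left.
Adding E (aq), a product, drives the reaction to the left.
At constant volume, adding an inert gas leaves every reacting species' partial pressure unchanged, so Q is unchanged — no shift from this change.
Only the nonzero effect(s) matter; the net shift is to the left.

left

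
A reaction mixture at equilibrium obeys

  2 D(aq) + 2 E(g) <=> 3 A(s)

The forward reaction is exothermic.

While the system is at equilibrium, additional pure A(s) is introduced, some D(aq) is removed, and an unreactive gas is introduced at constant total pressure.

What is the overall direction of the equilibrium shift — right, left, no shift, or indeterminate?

A is a pure solid; its activity is 1 regardless of amount, so Q is unaffected — no shift from this change.
Removing D (aq), a reactant, drives the reaction to the left.
Adding inert gas at constant total pressure expands the volume and lowers every reacting partial pressure. With Δn_gas = 0 − 2 = -2, Q moves away from K toward the side with fewer gas moles, so the system shifts toward the side with more gas moles — to the left.
Only the nonzero effect(s) matter; the net shift is to the left.

left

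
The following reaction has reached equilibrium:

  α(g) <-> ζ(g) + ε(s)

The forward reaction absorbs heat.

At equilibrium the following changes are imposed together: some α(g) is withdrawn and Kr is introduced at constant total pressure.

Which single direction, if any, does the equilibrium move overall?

left

Removing α (g), a reactant, drives the reaction to the left.
Adding inert gas at constant total pressure expands the volume, scaling every reacting partial pressure by the same factor. Δn_gas = 1 − 1 = 0, so Q is unchanged — no shift.
Only the nonzero effect(s) matter; the net shift is to the left.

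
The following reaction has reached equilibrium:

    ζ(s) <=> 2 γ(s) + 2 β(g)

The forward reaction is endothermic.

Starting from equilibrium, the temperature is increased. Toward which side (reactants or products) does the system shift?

The forward reaction is endothermic. Raising T favours the endothermic direction — shift to the right.

right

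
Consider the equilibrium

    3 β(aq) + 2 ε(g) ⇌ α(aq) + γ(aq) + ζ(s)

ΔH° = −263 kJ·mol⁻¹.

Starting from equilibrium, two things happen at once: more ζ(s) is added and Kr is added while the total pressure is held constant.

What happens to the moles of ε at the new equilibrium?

increases

ζ is a pure solid; its activity is 1 regardless of amount, so Q is unaffected — no shift from this change.
Adding inert gas at constant total pressure expands the volume and lowers every reacting partial pressure. With Δn_gas = 0 − 2 = -2, Q moves away from K toward the side with fewer gas moles, so the system shifts toward the side with more gas moles — to the left.
The net shift is to the left. ε is a reactant, so its amount increases.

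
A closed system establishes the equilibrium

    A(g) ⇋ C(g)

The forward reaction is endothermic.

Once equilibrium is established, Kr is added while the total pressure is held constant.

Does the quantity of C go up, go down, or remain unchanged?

unchanged

Adding inert gas at constant total pressure expands the volume, scaling every reacting partial pressure by the same factor. Δn_gas = 1 − 1 = 0, so Q is unchanged — no shift.
No net shift occurs, so the amount of C is unchanged.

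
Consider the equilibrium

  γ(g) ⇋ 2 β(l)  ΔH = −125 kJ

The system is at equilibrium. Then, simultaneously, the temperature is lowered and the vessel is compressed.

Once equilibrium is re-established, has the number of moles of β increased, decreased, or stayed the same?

increases

The forward reaction is exothermic. Lowering T favours the exothermic direction — shift to the right.
Gas moles: reactants 1, products 0 (Δn_gas = -1). Compression shifts the system toward the side with fewer moles of gas — to the right.
The net shift is to the right. β is a product, so its amount increases.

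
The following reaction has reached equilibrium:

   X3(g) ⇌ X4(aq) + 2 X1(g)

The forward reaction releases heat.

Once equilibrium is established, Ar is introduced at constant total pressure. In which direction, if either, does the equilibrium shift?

Adding inert gas at constant total pressure expands the volume and lowers every reacting partial pressure. With Δn_gas = 2 − 1 = +1, Q moves away from K toward the side with fewer gas moles, so the system shifts toward the side with more gas moles — to the right.

right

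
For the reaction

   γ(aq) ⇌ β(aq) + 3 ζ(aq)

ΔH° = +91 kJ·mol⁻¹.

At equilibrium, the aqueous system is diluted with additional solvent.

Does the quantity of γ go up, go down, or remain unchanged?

Dilution lowers every aqueous concentration by the same factor. Δn_aq = 4 − 1 = +3, so the system shifts toward the side with more dissolved moles — to the right.
The net shift is to the right. γ is a reactant, so its amount decreases.

decreases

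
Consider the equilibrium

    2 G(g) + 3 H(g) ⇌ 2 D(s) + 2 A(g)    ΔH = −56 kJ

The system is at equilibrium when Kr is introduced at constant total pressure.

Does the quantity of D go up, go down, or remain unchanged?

Adding inert gas at constant total pressure expands the volume and lowers every reacting partial pressure. With Δn_gas = 2 − 5 = -3, Q moves away from K toward the side with fewer gas moles, so the system shifts toward the side with more gas moles — to the left.
The net shift is to the left. D is a product, so its amount decreases.

decreases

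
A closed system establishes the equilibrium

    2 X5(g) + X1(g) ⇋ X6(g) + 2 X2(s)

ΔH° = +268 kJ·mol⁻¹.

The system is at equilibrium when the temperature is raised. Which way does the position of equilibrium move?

right

The forward reaction is endothermic. Raising T favours the endothermic direction — shift to the right.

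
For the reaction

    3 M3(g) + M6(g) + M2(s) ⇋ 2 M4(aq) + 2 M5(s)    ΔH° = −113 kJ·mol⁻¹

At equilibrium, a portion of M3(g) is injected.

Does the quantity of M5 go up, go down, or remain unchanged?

increases

Adding M3 (g), a reactant, drives the reaction to the right.
The net shift is to the right. M5 is a product, so its amount increases.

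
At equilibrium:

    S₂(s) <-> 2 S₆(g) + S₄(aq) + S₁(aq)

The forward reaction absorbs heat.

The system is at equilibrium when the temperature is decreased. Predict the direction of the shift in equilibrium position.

left

The forward reaction is endothermic. Lowering T favours the exothermic direction — shift to the left.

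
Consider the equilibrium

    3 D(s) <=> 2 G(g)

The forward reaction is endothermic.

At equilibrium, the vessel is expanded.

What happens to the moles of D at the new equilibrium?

decreases

Gas moles: reactants 0, products 2 (Δn_gas = +2). Expansion shifts the system toward the side with more moles of gas — to the right.
The net shift is to the right. D is a reactant, so its amount decreases.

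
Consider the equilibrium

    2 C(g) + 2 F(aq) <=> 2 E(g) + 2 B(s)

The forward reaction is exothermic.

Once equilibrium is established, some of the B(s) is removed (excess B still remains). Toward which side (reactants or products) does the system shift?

no shift

B is a pure solid; its activity is 1 regardless of amount, so Q is unaffected — no shift from this change.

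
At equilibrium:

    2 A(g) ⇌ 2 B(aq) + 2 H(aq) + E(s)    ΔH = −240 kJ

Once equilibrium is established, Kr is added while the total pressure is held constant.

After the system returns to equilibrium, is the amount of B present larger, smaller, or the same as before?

Adding inert gas at constant total pressure expands the volume and lowers every reacting partial pressure. With Δn_gas = 0 − 2 = -2, Q moves away from K toward the side with fewer gas moles, so the system shifts toward the side with more gas moles — to the left.
The net shift is to the left. B is a product, so its amount decreases.

decreases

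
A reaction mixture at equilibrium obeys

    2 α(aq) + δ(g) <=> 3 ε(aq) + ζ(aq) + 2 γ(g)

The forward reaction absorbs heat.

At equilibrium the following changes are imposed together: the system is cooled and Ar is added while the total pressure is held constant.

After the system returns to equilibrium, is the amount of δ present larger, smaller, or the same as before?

The forward reaction is endothermic. Lowering T favours the exothermic direction — shift to the left.
Adding inert gas at constant total pressure expands the volume and lowers every reacting partial pressure. With Δn_gas = 2 − 1 = +1, Q moves away from K toward the side with fewer gas moles, so the system shifts toward the side with more gas moles — to the right.
The two effects oppose each other, so the net shift — and hence the change in δ — cannot be determined from the given information.

cannot be determined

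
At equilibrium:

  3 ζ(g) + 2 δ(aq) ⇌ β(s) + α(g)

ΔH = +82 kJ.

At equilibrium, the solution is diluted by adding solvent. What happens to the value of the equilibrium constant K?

unchanged

The equilibrium constant depends only on temperature. This perturbation may move the position of equilibrium, but since T is unchanged, K itself is unchanged.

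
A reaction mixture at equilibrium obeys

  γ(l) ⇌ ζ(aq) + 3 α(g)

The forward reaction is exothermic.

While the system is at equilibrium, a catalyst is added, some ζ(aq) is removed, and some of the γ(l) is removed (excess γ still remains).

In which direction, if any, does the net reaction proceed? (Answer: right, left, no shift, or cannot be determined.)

A catalyst speeds both forward and reverse rates equally; it changes neither Q nor K — no shift from this change.
Removing ζ (aq), a product, drives the reaction to the right.
γ is a pure liquid; its activity is 1 regardless of amount, so Q is unaffected — no shift from this change.
Only the nonzero effect(s) matter; the net shift is to the right.

right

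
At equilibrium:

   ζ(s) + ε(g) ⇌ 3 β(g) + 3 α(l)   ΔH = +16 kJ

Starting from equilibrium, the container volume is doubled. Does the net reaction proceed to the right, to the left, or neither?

Gas moles: reactants 1, products 3 (Δn_gas = +2). Expansion shifts the system toward the side with more moles of gas — to the right.

right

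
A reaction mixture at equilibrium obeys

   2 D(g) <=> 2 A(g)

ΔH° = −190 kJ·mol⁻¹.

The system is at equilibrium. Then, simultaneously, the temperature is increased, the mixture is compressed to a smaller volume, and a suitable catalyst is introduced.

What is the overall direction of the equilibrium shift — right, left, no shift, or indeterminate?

left

The forward reaction is exothermic. Raising T favours the endothermic direction — shift to the left.
Gas moles: reactants 2, products 2. Δn_gas = 0, so a volume change leaves Q equal to K — no shift from this change.
A catalyst speeds both forward and reverse rates equally; it changes neither Q nor K — no shift from this change.
Only the nonzero effect(s) matter; the net shift is to the left.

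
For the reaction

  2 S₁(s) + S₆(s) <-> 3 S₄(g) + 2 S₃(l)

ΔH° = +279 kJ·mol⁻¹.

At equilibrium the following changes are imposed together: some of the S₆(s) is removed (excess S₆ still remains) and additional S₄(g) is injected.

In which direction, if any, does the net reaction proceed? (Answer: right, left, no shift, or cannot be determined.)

left

S₆ is a pure solid; its activity is 1 regardless of amount, so Q is unaffected — no shift from this change.
Adding S₄ (g), a product, drives the reaction to the left.
Only the nonzero effect(s) matter; the net shift is to the left.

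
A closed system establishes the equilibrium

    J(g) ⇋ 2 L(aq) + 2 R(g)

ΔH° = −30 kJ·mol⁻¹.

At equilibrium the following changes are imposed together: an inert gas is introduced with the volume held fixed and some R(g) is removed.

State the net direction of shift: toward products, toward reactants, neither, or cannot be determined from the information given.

right

At constant volume, adding an inert gas leaves every reacting species' partial pressure unchanged, so Q is unchanged — no shift from this change.
Removing R (g), a product, drives the reaction to the right.
Only the nonzero effect(s) matter; the net shift is to the right.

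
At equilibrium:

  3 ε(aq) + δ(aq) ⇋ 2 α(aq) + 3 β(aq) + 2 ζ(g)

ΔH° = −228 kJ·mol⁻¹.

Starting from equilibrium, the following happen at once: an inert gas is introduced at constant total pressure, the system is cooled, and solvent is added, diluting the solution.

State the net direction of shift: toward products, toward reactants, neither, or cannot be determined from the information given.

Adding inert gas at constant total pressure expands the volume and lowers every reacting partial pressure. With Δn_gas = 2 − 0 = +2, Q moves away from K toward the side with fewer gas moles, so the system shifts toward the side with more gas moles — to the right.
The forward reaction is exothermic. Lowering T favours the exothermic direction — shift to the right.
Dilution lowers every aqueous concentration by the same factor. Δn_aq = 5 − 4 = +1, so the system shifts toward the side with more dissolved moles — to the right.
All effects act in the same direction — net shift to the right.

right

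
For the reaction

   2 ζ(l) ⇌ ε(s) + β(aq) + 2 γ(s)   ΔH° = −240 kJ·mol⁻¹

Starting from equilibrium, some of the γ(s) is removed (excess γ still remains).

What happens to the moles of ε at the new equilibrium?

γ is a pure solid; its activity is 1 regardless of amount, so Q is unaffected — no shift from this change.
No net shift occurs, so the amount of ε is unchanged.

unchanged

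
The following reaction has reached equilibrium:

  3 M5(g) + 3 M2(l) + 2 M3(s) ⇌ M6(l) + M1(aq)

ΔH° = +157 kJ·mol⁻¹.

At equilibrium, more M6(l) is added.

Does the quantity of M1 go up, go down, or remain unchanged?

M6 is a pure liquid; its activity is 1 regardless of amount, so Q is unaffected — no shift from this change.
No net shift occurs, so the amount of M1 is unchanged.

unchanged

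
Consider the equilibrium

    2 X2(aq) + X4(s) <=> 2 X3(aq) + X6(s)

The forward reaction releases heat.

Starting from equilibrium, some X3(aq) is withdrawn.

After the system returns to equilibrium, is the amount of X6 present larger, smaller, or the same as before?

Removing X3 (aq), a product, drives the reaction to the right.
The net shift is to the right. X6 is a product, so its amount increases.

increases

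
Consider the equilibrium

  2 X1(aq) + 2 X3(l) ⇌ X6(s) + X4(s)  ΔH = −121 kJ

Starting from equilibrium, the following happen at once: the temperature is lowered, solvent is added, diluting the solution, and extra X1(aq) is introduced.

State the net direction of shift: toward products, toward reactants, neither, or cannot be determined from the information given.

cannot be determined

The forward reaction is exothermic. Lowering T favours the exothermic direction — shift to the right.
Dilution lowers every aqueous concentration by the same factor. Δn_aq = 0 − 2 = -2, so the system shifts toward the side with more dissolved moles — to the left.
Adding X1 (aq), a reactant, drives the reaction to the right.
The individual effects push in opposite directions; without quantitative information the net direction cannot be determined.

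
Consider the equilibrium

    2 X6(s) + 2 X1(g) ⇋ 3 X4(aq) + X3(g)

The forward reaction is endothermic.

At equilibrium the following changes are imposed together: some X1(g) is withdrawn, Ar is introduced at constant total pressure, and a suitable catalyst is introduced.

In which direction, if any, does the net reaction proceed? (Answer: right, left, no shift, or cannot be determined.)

Removing X1 (g), a reactant, drives the reaction to the left.
Adding inert gas at constant total pressure expands the volume and lowers every reacting partial pressure. With Δn_gas = 1 − 2 = -1, Q moves away from K toward the side with fewer gas moles, so the system shifts toward the side with more gas moles — to the left.
A catalyst speeds both forward and reverse rates equally; it changes neither Q nor K — no shift from this change.
Only the nonzero effect(s) matter; the net shift is to the left.

left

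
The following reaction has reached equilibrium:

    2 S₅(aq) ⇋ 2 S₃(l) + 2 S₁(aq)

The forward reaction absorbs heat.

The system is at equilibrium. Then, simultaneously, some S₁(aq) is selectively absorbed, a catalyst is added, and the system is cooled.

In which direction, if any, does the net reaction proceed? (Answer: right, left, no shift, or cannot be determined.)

Removing S₁ (aq), a product, drives the reaction to the right.
A catalyst speeds both forward and reverse rates equally; it changes neither Q nor K — no shift from this change.
The forward reaction is endothermic. Lowering T favours the exothermic direction — shift to the left.
The individual effects push in opposite directions; without quantitative information the net direction cannot be determined.

cannot be determined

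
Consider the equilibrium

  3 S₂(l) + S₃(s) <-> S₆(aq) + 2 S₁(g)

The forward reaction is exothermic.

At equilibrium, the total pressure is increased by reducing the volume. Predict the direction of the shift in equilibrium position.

left

Gas moles: reactants 0, products 2 (Δn_gas = +2). Compression shifts the system toward the side with fewer moles of gas — to the left.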